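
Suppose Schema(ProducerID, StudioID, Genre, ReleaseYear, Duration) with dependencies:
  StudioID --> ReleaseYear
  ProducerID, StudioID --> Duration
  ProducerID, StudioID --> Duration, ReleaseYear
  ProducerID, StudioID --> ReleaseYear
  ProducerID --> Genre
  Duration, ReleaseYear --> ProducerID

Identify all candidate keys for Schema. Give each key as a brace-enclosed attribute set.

No FD produces {StudioID}, so it must be in every candidate key.
{Duration, StudioID}⁺ = {Duration, Genre, ProducerID, ReleaseYear, StudioID}, which is every attribute, so {Duration, StudioID} is a candidate key.
{ProducerID, StudioID}⁺ = {Duration, Genre, ProducerID, ReleaseYear, StudioID}, which is every attribute, so {ProducerID, StudioID} is a candidate key.
These are minimal and exhaustive — every other superkey contains one of them.

{Duration, StudioID}, {ProducerID, StudioID}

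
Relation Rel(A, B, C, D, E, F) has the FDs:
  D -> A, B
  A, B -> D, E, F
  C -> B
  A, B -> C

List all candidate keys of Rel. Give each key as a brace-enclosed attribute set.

{D}⁺ = {A, B, C, D, E, F} — all of the relation — so {D} is a candidate key.
{A, B}⁺ = {A, B, C, D, E, F} — all of the relation — so {A, B} is a candidate key.
{A, C}⁺ = {A, B, C, D, E, F} — all of the relation — so {A, C} is a candidate key.
No proper subset of any of these is a key, and no other minimal superkey exists.

{A, B}, {A, C}, {D}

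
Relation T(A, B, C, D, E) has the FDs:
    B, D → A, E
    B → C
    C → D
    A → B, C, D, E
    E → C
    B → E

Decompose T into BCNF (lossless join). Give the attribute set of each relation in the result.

{A, B, E}; {C, D}; {C, E}

Candidate keys of the original relation: {A}, {B}.
{A, B, C, D, E}: {C} determines {C, D} here but is not a superkey — split on C → D, giving {C, D} and {A, B, C, E}.
{C, D}: every determinant is a superkey — BCNF.
{A, B, C, E}: {E} determines {C, E} here but is not a superkey — split on E → C, giving {C, E} and {A, B, E}.
{C, E}: every determinant is a superkey — BCNF.
{A, B, E}: every determinant is a superkey — BCNF.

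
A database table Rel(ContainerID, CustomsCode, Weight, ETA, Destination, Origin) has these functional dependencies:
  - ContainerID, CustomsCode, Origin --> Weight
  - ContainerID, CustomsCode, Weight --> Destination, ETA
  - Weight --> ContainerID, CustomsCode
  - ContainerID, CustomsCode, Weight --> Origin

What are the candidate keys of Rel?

{ContainerID, CustomsCode, Origin}, {Weight}

Closure of {Weight} is {ContainerID, CustomsCode, Destination, ETA, Origin, Weight}, the whole schema; {Weight} is a candidate key.
Closure of {ContainerID, CustomsCode, Origin} is {ContainerID, CustomsCode, Destination, ETA, Origin, Weight}, the whole schema; {ContainerID, CustomsCode, Origin} is a candidate key.
No proper subset of any of these is a key, and no other minimal superkey exists.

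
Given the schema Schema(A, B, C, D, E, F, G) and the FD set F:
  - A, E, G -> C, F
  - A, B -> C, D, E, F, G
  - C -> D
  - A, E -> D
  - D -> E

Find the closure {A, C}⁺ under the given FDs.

Start with {A, C}.
C -> D applies; add {D} → now {A, C, D}.
D -> E applies; add {E} → now {A, C, D, E}.
No further FD applies.

{A, C, D, E}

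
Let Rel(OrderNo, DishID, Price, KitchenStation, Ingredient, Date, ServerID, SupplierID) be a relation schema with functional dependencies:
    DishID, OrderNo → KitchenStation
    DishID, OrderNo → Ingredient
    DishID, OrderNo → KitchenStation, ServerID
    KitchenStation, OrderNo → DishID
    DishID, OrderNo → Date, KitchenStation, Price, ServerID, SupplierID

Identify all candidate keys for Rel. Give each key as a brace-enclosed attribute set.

{DishID, OrderNo}, {KitchenStation, OrderNo}

Attributes never on any right-hand side: {OrderNo} — every candidate key must contain it.
{DishID, OrderNo}⁺ = {Date, DishID, Ingredient, KitchenStation, OrderNo, Price, ServerID, SupplierID}, which is every attribute, so {DishID, OrderNo} is a candidate key.
{KitchenStation, OrderNo}⁺ = {Date, DishID, Ingredient, KitchenStation, OrderNo, Price, ServerID, SupplierID}, which is every attribute, so {KitchenStation, OrderNo} is a candidate key.
No proper subset of any of these is a key, and no other minimal superkey exists.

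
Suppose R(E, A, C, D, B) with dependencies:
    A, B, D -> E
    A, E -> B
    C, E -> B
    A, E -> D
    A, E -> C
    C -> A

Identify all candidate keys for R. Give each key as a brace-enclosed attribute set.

{A, E}⁺ = {A, B, C, D, E}, which is every attribute, so {A, E} is a candidate key.
{C, E}⁺ = {A, B, C, D, E}, which is every attribute, so {C, E} is a candidate key.
{A, B, D}⁺ = {A, B, C, D, E}, which is every attribute, so {A, B, D} is a candidate key.
{B, C, D}⁺ = {A, B, C, D, E}, which is every attribute, so {B, C, D} is a candidate key.
No proper subset of any of these is a key, and no other minimal superkey exists.

{A, B, D}, {A, E}, {B, C, D}, {C, E}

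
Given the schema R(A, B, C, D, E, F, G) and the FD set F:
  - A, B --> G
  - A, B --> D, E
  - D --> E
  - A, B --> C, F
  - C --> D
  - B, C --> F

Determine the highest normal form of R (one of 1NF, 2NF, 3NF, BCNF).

2NF

Candidate key: {A, B}. Prime attributes: {A, B}.
For D --> E we have {D}⁺ = {D, E}; {D} is not a superkey, so BCNF fails.
Because {E} is non-prime and the left side of D --> E is not a superkey, the relation is not in 3NF.
No non-prime attribute depends on a proper subset of any candidate key, so 2NF holds.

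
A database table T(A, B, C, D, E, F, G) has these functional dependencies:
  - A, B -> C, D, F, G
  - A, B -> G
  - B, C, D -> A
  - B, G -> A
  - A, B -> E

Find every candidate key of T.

{A, B}, {B, C, D}, {B, G}

{B} never appears on the right of any FD, so every key must include it.
{A, B}⁺ = {A, B, C, D, E, F, G} — all of the relation — so {A, B} is a candidate key.
{B, G}⁺ = {A, B, C, D, E, F, G} — all of the relation — so {B, G} is a candidate key.
{B, C, D}⁺ = {A, B, C, D, E, F, G} — all of the relation — so {B, C, D} is a candidate key.
Any other superkey properly contains one of these, so there are no further candidate keys.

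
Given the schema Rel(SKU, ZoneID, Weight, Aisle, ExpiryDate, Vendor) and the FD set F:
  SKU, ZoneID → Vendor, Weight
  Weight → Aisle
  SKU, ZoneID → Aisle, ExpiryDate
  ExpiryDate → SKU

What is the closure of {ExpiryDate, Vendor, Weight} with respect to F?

Start with {ExpiryDate, Vendor, Weight}.
Weight → Aisle applies; add {Aisle} → now {Aisle, ExpiryDate, Vendor, Weight}.
ExpiryDate → SKU applies; add {SKU} → now {Aisle, ExpiryDate, SKU, Vendor, Weight}.
No further FD applies.

{Aisle, ExpiryDate, SKU, Vendor, Weight}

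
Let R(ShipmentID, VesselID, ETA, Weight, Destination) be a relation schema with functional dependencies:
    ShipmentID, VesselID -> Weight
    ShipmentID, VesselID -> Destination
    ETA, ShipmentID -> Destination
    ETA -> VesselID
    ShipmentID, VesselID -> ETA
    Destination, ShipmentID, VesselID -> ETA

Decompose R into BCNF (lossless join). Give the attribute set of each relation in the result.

Candidate keys of the original relation: {ETA, ShipmentID}, {ShipmentID, VesselID}.
{Destination, ETA, ShipmentID, VesselID, Weight}: {ETA} determines {ETA, VesselID} here but is not a superkey — split on ETA -> VesselID, giving {ETA, VesselID} and {Destination, ETA, ShipmentID, Weight}.
{ETA, VesselID}: every determinant is a superkey — BCNF.
{Destination, ETA, ShipmentID, Weight}: every determinant is a superkey — BCNF.

{Destination, ETA, ShipmentID, Weight}; {ETA, VesselID}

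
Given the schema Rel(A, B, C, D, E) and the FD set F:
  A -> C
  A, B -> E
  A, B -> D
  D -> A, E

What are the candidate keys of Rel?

{A, B}, {B, D}

No FD produces {B}, so it must be in every candidate key.
Closure of {A, B} is {A, B, C, D, E}, the whole schema; {A, B} is a candidate key.
Closure of {B, D} is {A, B, C, D, E}, the whole schema; {B, D} is a candidate key.
These are minimal and exhaustive — every other superkey contains one of them.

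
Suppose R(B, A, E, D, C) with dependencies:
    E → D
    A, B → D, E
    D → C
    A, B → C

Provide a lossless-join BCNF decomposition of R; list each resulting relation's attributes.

{A, B, E}; {C, D}; {D, E}

Candidate key of the original relation: {A, B}.
Within {A, B, C, D, E}: {E}⁺ ∩ {A, B, C, D, E} = {C, D, E}, not the whole set, so E → C, D violates BCNF; decompose into {C, D, E} and {A, B, E}.
Within {C, D, E}: {D}⁺ ∩ {C, D, E} = {C, D}, not the whole set, so D → C violates BCNF; decompose into {C, D} and {D, E}.
{C, D}: every determinant is a superkey — BCNF.
{D, E}: every determinant is a superkey — BCNF.
{A, B, E}: every determinant is a superkey — BCNF.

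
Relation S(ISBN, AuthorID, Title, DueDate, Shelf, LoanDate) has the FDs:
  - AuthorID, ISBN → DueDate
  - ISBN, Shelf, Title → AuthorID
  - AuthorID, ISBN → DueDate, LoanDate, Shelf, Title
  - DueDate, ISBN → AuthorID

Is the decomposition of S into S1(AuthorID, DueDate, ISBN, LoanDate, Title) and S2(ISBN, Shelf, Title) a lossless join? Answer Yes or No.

S1 ∩ S2 = {ISBN, Title}; its closure under F is {ISBN, Title}.
Neither S1 nor S2 is contained in that closure, so the decomposition is lossy.

No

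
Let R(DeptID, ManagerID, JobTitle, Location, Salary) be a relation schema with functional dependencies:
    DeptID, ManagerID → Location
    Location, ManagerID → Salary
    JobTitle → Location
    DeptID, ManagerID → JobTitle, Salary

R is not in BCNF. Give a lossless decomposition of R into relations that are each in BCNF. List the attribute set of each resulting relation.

{DeptID, JobTitle, ManagerID}; {JobTitle, Location}; {Location, ManagerID, Salary}

Candidate key of the original relation: {DeptID, ManagerID}.
Within {DeptID, JobTitle, Location, ManagerID, Salary}: {Location, ManagerID}⁺ ∩ {DeptID, JobTitle, Location, ManagerID, Salary} = {Location, ManagerID, Salary}, not the whole set, so Location, ManagerID → Salary violates BCNF; decompose into {Location, ManagerID, Salary} and {DeptID, JobTitle, Location, ManagerID}.
{Location, ManagerID, Salary} has no BCNF violation.
Within {DeptID, JobTitle, Location, ManagerID}: {JobTitle}⁺ ∩ {DeptID, JobTitle, Location, ManagerID} = {JobTitle, Location}, not the whole set, so JobTitle → Location violates BCNF; decompose into {JobTitle, Location} and {DeptID, JobTitle, ManagerID}.
{JobTitle, Location} has no BCNF violation.
{DeptID, JobTitle, ManagerID} has no BCNF violation.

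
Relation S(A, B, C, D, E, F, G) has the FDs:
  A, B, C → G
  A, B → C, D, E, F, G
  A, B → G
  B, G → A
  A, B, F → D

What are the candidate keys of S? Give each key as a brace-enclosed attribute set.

{A, B}, {B, G}

No FD produces {B}, so it must be in every candidate key.
Closure of {A, B} is {A, B, C, D, E, F, G}, the whole schema; {A, B} is a candidate key.
Closure of {B, G} is {A, B, C, D, E, F, G}, the whole schema; {B, G} is a candidate key.
Any other superkey properly contains one of these, so there are no further candidate keys.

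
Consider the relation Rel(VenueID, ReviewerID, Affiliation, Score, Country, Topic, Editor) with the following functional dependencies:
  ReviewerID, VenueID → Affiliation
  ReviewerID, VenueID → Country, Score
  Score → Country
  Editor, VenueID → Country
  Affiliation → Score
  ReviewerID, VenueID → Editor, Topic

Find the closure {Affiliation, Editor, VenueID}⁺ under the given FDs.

{Affiliation, Country, Editor, Score, VenueID}

Start with {Affiliation, Editor, VenueID}.
Editor, VenueID → Country applies; add {Country} → now {Affiliation, Country, Editor, VenueID}.
Affiliation → Score applies; add {Score} → now {Affiliation, Country, Editor, Score, VenueID}.
No further FD applies.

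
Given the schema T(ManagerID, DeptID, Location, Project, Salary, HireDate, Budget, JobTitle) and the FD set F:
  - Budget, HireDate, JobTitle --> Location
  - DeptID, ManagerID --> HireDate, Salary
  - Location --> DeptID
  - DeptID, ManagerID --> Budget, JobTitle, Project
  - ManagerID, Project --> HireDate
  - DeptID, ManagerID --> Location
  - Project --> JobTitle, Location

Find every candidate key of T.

{Budget, HireDate, JobTitle, ManagerID}, {DeptID, ManagerID}, {Location, ManagerID}, {ManagerID, Project}

{ManagerID} never appears on the right of any FD, so every key must include it.
{DeptID, ManagerID} is a candidate key since {DeptID, ManagerID}⁺ = {Budget, DeptID, HireDate, JobTitle, Location, ManagerID, Project, Salary} covers every attribute.
{Location, ManagerID} is a candidate key since {Location, ManagerID}⁺ = {Budget, DeptID, HireDate, JobTitle, Location, ManagerID, Project, Salary} covers every attribute.
{ManagerID, Project} is a candidate key since {ManagerID, Project}⁺ = {Budget, DeptID, HireDate, JobTitle, Location, ManagerID, Project, Salary} covers every attribute.
{Budget, HireDate, JobTitle, ManagerID} is a candidate key since {Budget, HireDate, JobTitle, ManagerID}⁺ = {Budget, DeptID, HireDate, JobTitle, Location, ManagerID, Project, Salary} covers every attribute.
These are minimal and exhaustive — every other superkey contains one of them.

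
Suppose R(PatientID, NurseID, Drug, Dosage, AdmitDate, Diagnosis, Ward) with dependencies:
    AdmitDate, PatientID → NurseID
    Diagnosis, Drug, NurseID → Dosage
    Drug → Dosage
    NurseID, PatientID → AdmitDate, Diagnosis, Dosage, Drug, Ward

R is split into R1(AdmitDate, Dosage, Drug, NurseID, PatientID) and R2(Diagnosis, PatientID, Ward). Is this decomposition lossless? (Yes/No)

No

The shared attributes are {PatientID} and {PatientID}⁺ = {PatientID}.
R1 ⊄ {PatientID} and R2 ⊄ {PatientID}, so the split is lossy.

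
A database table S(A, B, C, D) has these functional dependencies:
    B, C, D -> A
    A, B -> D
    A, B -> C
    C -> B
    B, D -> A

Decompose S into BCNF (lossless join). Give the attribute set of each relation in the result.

Candidate keys of the original relation: {A, B}, {A, C}, {B, D}, {C, D}.
Within {A, B, C, D}: {C}⁺ ∩ {A, B, C, D} = {B, C}, not the whole set, so C -> B violates BCNF; decompose into {B, C} and {A, C, D}.
{B, C} is in BCNF.
{A, C, D} is in BCNF.

{A, C, D}; {B, C}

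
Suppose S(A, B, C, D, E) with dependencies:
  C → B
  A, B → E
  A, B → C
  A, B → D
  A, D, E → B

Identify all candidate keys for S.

No FD produces {A}, so it must be in every candidate key.
{A, B} is a candidate key since {A, B}⁺ = {A, B, C, D, E} covers every attribute.
{A, C} is a candidate key since {A, C}⁺ = {A, B, C, D, E} covers every attribute.
{A, D, E} is a candidate key since {A, D, E}⁺ = {A, B, C, D, E} covers every attribute.
These are minimal and exhaustive — every other superkey contains one of them.

{A, B}, {A, C}, {A, D, E}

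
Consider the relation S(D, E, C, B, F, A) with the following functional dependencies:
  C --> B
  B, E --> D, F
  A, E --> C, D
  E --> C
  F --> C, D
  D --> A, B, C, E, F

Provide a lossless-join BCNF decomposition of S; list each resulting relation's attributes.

Candidate keys of the original relation: {D}, {E}, {F}.
In {A, B, C, D, E, F}, {C} is not a superkey ({C}⁺ restricted to this set is {B, C}), so split on C --> B into {B, C} and {A, C, D, E, F}.
{B, C} is in BCNF.
{A, C, D, E, F} is in BCNF.

{A, C, D, E, F}; {B, C}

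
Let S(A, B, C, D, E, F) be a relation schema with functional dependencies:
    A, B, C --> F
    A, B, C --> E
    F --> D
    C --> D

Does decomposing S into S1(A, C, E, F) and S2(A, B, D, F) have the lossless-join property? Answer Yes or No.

No

S1 ∩ S2 = {A, F}; its closure under F is {A, D, F}.
S1 ⊄ {A, D, F} and S2 ⊄ {A, D, F}, so the split is lossy.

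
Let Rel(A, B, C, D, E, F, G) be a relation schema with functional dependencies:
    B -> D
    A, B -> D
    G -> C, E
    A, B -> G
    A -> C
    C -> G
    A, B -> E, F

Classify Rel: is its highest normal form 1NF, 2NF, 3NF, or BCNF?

Candidate key: {A, B}. Prime attributes: {A, B}.
For B -> D we have {B}⁺ = {B, D}; {B} is not a superkey, so BCNF fails.
Because {D} is non-prime and the left side of B -> D is not a superkey, the relation is not in 3NF.
Since {A} ⊂ {A, B} and {A}⁺ ⊇ {C, E, G} with {C, E, G} non-prime, there is a partial dependency; 2NF fails.

1NF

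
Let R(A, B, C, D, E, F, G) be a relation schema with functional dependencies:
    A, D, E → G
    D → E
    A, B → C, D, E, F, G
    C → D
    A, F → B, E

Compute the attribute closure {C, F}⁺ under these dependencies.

Start with {C, F}.
C → D applies; add {D} → now {C, D, F}.
D → E applies; add {E} → now {C, D, E, F}.
No further FD applies.

{C, D, E, F}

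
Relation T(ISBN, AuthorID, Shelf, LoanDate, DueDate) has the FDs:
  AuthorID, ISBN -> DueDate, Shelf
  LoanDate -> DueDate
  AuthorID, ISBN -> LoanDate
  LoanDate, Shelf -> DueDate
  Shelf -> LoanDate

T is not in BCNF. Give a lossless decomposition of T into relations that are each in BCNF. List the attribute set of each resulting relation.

{AuthorID, ISBN, Shelf}; {DueDate, LoanDate}; {LoanDate, Shelf}

Candidate key of the original relation: {AuthorID, ISBN}.
{AuthorID, DueDate, ISBN, LoanDate, Shelf}: {LoanDate} determines {DueDate, LoanDate} here but is not a superkey — split on LoanDate -> DueDate, giving {DueDate, LoanDate} and {AuthorID, ISBN, LoanDate, Shelf}.
{DueDate, LoanDate} is in BCNF.
{AuthorID, ISBN, LoanDate, Shelf}: {Shelf} determines {LoanDate, Shelf} here but is not a superkey — split on Shelf -> LoanDate, giving {LoanDate, Shelf} and {AuthorID, ISBN, Shelf}.
{LoanDate, Shelf} is in BCNF.
{AuthorID, ISBN, Shelf} is in BCNF.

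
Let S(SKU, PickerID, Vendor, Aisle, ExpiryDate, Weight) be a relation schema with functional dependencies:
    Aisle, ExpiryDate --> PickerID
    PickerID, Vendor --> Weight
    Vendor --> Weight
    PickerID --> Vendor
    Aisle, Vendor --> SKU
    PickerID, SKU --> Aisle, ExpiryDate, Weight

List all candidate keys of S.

Closure of {Aisle, ExpiryDate} is {Aisle, ExpiryDate, PickerID, SKU, Vendor, Weight}, the whole schema; {Aisle, ExpiryDate} is a candidate key.
Closure of {Aisle, PickerID} is {Aisle, ExpiryDate, PickerID, SKU, Vendor, Weight}, the whole schema; {Aisle, PickerID} is a candidate key.
Closure of {PickerID, SKU} is {Aisle, ExpiryDate, PickerID, SKU, Vendor, Weight}, the whole schema; {PickerID, SKU} is a candidate key.
These are minimal and exhaustive — every other superkey contains one of them.

{Aisle, ExpiryDate}, {Aisle, PickerID}, {PickerID, SKU}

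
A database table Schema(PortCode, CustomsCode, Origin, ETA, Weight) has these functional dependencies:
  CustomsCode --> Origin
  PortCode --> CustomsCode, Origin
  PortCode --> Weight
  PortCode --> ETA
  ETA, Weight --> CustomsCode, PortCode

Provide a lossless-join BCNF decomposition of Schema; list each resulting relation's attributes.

{CustomsCode, ETA, PortCode, Weight}; {CustomsCode, Origin}

Candidate keys of the original relation: {ETA, Weight}, {PortCode}.
In {CustomsCode, ETA, Origin, PortCode, Weight}, {CustomsCode} is not a superkey ({CustomsCode}⁺ restricted to this set is {CustomsCode, Origin}), so split on CustomsCode --> Origin into {CustomsCode, Origin} and {CustomsCode, ETA, PortCode, Weight}.
{CustomsCode, Origin} has no BCNF violation.
{CustomsCode, ETA, PortCode, Weight} has no BCNF violation.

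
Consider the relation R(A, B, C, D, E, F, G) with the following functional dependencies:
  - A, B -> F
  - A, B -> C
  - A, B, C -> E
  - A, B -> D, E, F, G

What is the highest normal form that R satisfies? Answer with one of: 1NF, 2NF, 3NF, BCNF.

Candidate key: {A, B}. Prime attributes: {A, B}.
Each dependency's left side is a superkey — BCNF holds.

BCNF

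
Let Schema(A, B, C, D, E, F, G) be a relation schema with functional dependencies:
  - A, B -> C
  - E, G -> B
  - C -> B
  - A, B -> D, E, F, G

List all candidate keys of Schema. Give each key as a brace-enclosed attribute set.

Attributes never on any right-hand side: {A} — every candidate key must contain it.
Closure of {A, B} is {A, B, C, D, E, F, G}, the whole schema; {A, B} is a candidate key.
Closure of {A, C} is {A, B, C, D, E, F, G}, the whole schema; {A, C} is a candidate key.
Closure of {A, E, G} is {A, B, C, D, E, F, G}, the whole schema; {A, E, G} is a candidate key.
No proper subset of any of these is a key, and no other minimal superkey exists.

{A, B}, {A, C}, {A, E, G}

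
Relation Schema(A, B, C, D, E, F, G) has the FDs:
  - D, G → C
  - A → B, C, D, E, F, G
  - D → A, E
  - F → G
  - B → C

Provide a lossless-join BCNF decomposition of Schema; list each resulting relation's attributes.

Candidate keys of the original relation: {A}, {D}.
{A, B, C, D, E, F, G}: {F} determines {F, G} here but is not a superkey — split on F → G, giving {F, G} and {A, B, C, D, E, F}.
{F, G} is in BCNF.
{A, B, C, D, E, F}: {B} determines {B, C} here but is not a superkey — split on B → C, giving {B, C} and {A, B, D, E, F}.
{B, C} is in BCNF.
{A, B, D, E, F} is in BCNF.

{A, B, D, E, F}; {B, C}; {F, G}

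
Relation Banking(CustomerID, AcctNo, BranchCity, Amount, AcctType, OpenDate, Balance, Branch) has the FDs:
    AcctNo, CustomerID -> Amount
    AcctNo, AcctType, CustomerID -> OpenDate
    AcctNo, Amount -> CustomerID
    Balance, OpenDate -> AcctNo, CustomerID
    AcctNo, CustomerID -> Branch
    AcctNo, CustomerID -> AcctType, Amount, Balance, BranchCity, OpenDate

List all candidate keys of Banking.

Closure of {AcctNo, Amount} is {AcctNo, AcctType, Amount, Balance, Branch, BranchCity, CustomerID, OpenDate}, the whole schema; {AcctNo, Amount} is a candidate key.
Closure of {AcctNo, CustomerID} is {AcctNo, AcctType, Amount, Balance, Branch, BranchCity, CustomerID, OpenDate}, the whole schema; {AcctNo, CustomerID} is a candidate key.
Closure of {Balance, OpenDate} is {AcctNo, AcctType, Amount, Balance, Branch, BranchCity, CustomerID, OpenDate}, the whole schema; {Balance, OpenDate} is a candidate key.
No proper subset of any of these is a key, and no other minimal superkey exists.

{AcctNo, Amount}, {AcctNo, CustomerID}, {Balance, OpenDate}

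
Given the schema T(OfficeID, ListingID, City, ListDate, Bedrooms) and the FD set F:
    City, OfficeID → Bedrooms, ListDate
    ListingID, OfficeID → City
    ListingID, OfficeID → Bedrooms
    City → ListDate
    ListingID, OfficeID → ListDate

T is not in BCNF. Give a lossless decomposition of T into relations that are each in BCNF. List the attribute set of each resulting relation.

{Bedrooms, City, OfficeID}; {City, ListDate}; {City, ListingID, OfficeID}

Candidate key of the original relation: {ListingID, OfficeID}.
In {Bedrooms, City, ListDate, ListingID, OfficeID}, {City, OfficeID} is not a superkey ({City, OfficeID}⁺ restricted to this set is {Bedrooms, City, ListDate, OfficeID}), so split on City, OfficeID → Bedrooms, ListDate into {Bedrooms, City, ListDate, OfficeID} and {City, ListingID, OfficeID}.
In {Bedrooms, City, ListDate, OfficeID}, {City} is not a superkey ({City}⁺ restricted to this set is {City, ListDate}), so split on City → ListDate into {City, ListDate} and {Bedrooms, City, OfficeID}.
{City, ListDate} is in BCNF.
{Bedrooms, City, OfficeID} is in BCNF.
{City, ListingID, OfficeID} is in BCNF.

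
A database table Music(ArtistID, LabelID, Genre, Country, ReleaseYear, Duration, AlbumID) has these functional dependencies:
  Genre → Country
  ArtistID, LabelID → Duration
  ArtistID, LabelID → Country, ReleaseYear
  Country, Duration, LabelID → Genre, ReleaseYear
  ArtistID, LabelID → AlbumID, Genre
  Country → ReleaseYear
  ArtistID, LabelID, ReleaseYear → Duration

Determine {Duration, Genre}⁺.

{Country, Duration, Genre, ReleaseYear}

Start with {Duration, Genre}.
Genre → Country applies; add {Country} → now {Country, Duration, Genre}.
Country → ReleaseYear applies; add {ReleaseYear} → now {Country, Duration, Genre, ReleaseYear}.
No further FD applies.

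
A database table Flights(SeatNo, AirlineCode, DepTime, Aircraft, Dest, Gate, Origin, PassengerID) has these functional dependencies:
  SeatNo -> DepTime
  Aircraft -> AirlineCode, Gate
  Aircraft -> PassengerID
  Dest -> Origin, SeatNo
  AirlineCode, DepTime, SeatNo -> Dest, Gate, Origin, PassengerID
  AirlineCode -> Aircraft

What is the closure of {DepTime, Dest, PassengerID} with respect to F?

Start with {DepTime, Dest, PassengerID}.
Dest -> Origin, SeatNo applies; add {Origin, SeatNo} → now {DepTime, Dest, Origin, PassengerID, SeatNo}.
No further FD applies.

{DepTime, Dest, Origin, PassengerID, SeatNo}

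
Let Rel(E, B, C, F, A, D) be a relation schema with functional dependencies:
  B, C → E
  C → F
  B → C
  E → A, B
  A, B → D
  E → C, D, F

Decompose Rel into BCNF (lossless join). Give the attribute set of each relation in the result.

Candidate keys of the original relation: {B}, {E}.
Within {A, B, C, D, E, F}: {C}⁺ ∩ {A, B, C, D, E, F} = {C, F}, not the whole set, so C → F violates BCNF; decompose into {C, F} and {A, B, C, D, E}.
{C, F}: every determinant is a superkey — BCNF.
{A, B, C, D, E}: every determinant is a superkey — BCNF.

{A, B, C, D, E}; {C, F}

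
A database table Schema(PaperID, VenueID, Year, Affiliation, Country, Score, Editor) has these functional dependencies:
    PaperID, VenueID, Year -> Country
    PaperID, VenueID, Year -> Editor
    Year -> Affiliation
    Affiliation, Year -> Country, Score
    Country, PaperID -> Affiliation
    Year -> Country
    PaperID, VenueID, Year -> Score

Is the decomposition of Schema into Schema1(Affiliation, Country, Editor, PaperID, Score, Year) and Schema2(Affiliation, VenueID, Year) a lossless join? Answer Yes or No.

Schema1 ∩ Schema2 = {Affiliation, Year}; its closure under F is {Affiliation, Country, Score, Year}.
Schema1 ⊄ {Affiliation, Country, Score, Year} and Schema2 ⊄ {Affiliation, Country, Score, Year}, so the split is lossy.

No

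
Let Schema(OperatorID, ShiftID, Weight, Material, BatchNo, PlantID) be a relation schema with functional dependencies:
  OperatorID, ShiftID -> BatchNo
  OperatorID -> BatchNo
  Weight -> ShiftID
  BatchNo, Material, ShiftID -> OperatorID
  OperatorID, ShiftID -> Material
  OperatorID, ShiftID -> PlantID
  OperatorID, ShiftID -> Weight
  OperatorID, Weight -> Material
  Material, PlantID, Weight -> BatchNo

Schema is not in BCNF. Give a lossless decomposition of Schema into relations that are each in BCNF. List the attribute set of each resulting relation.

Candidate keys of the original relation: {BatchNo, Material, ShiftID}, {BatchNo, Material, Weight}, {Material, PlantID, Weight}, {OperatorID, ShiftID}, {OperatorID, Weight}.
{BatchNo, Material, OperatorID, PlantID, ShiftID, Weight}: {OperatorID} determines {BatchNo, OperatorID} here but is not a superkey — split on OperatorID -> BatchNo, giving {BatchNo, OperatorID} and {Material, OperatorID, PlantID, ShiftID, Weight}.
{BatchNo, OperatorID}: every determinant is a superkey — BCNF.
{Material, OperatorID, PlantID, ShiftID, Weight}: {Weight} determines {ShiftID, Weight} here but is not a superkey — split on Weight -> ShiftID, giving {ShiftID, Weight} and {Material, OperatorID, PlantID, Weight}.
{ShiftID, Weight}: every determinant is a superkey — BCNF.
{Material, OperatorID, PlantID, Weight}: every determinant is a superkey — BCNF.

{BatchNo, OperatorID}; {Material, OperatorID, PlantID, Weight}; {ShiftID, Weight}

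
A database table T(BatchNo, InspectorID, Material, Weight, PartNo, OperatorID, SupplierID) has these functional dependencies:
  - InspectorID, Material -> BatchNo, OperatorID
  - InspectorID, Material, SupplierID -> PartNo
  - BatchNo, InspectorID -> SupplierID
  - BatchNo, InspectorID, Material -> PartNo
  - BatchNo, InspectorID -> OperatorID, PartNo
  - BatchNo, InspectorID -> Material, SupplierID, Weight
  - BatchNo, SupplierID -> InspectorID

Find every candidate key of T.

{BatchNo, InspectorID}, {BatchNo, SupplierID}, {InspectorID, Material}

{BatchNo, InspectorID}⁺ = {BatchNo, InspectorID, Material, OperatorID, PartNo, SupplierID, Weight} — all of the relation — so {BatchNo, InspectorID} is a candidate key.
{BatchNo, SupplierID}⁺ = {BatchNo, InspectorID, Material, OperatorID, PartNo, SupplierID, Weight} — all of the relation — so {BatchNo, SupplierID} is a candidate key.
{InspectorID, Material}⁺ = {BatchNo, InspectorID, Material, OperatorID, PartNo, SupplierID, Weight} — all of the relation — so {InspectorID, Material} is a candidate key.
No proper subset of any of these is a key, and no other minimal superkey exists.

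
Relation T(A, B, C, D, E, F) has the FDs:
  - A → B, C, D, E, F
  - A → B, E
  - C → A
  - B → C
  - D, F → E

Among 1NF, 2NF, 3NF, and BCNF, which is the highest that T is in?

2NF

Candidate keys: {A}, {B}, {C}. Prime attributes: {A, B, C}.
For D, F → E we have {D, F}⁺ = {D, E, F}; {D, F} is not a superkey, so BCNF fails.
D, F → E determines the non-prime attribute {E} from a non-superkey — 3NF is violated.
With only single-attribute keys there can be no partial dependency, so 2NF holds.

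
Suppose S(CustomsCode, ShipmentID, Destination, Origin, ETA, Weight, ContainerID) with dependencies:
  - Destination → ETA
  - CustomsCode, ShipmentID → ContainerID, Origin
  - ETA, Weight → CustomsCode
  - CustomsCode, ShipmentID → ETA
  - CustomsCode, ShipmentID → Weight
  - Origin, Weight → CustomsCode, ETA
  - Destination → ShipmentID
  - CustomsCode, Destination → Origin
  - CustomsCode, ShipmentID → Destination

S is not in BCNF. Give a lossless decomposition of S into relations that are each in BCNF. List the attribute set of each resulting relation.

{ContainerID, Destination, Origin, Weight}; {CustomsCode, Origin, Weight}; {Destination, ETA, ShipmentID}

Candidate keys of the original relation: {CustomsCode, Destination}, {CustomsCode, ShipmentID}, {Destination, Weight}, {ETA, ShipmentID, Weight}, {Origin, ShipmentID, Weight}.
Within {ContainerID, CustomsCode, Destination, ETA, Origin, ShipmentID, Weight}: {Destination}⁺ ∩ {ContainerID, CustomsCode, Destination, ETA, Origin, ShipmentID, Weight} = {Destination, ETA, ShipmentID}, not the whole set, so Destination → ETA, ShipmentID violates BCNF; decompose into {Destination, ETA, ShipmentID} and {ContainerID, CustomsCode, Destination, Origin, Weight}.
{Destination, ETA, ShipmentID}: every determinant is a superkey — BCNF.
Within {ContainerID, CustomsCode, Destination, Origin, Weight}: {Origin, Weight}⁺ ∩ {ContainerID, CustomsCode, Destination, Origin, Weight} = {CustomsCode, Origin, Weight}, not the whole set, so Origin, Weight → CustomsCode violates BCNF; decompose into {CustomsCode, Origin, Weight} and {ContainerID, Destination, Origin, Weight}.
{CustomsCode, Origin, Weight}: every determinant is a superkey — BCNF.
{ContainerID, Destination, Origin, Weight}: every determinant is a superkey — BCNF.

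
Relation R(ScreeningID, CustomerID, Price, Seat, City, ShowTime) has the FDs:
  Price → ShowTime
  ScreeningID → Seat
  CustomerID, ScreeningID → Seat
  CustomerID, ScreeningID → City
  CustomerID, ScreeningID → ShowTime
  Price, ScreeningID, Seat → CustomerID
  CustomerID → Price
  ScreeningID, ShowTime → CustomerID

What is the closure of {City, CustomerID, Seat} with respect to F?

{City, CustomerID, Price, Seat, ShowTime}

Start with {City, CustomerID, Seat}.
CustomerID → Price applies; add {Price} → now {City, CustomerID, Price, Seat}.
Price → ShowTime applies; add {ShowTime} → now {City, CustomerID, Price, Seat, ShowTime}.
No further FD applies.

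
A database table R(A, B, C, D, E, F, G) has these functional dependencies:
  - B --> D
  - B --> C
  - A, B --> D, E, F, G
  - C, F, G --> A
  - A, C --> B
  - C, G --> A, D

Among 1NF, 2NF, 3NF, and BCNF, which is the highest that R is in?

1NF

Candidate keys: {A, B}, {A, C}, {B, G}, {C, G}. Prime attributes: {A, B, C, G}.
B --> D breaks BCNF: {B}⁺ = {B, C, D}, so {B} is not a superkey.
Because {D} is non-prime and the left side of B --> D is not a superkey, the relation is not in 3NF.
Since {B} ⊂ {A, B} and {B}⁺ ⊇ {D} with {D} non-prime, there is a partial dependency; 2NF fails.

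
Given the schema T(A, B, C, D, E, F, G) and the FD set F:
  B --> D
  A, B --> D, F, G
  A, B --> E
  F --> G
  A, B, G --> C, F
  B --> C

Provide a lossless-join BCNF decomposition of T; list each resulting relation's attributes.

Candidate key of the original relation: {A, B}.
In {A, B, C, D, E, F, G}, {B} is not a superkey ({B}⁺ restricted to this set is {B, C, D}), so split on B --> C, D into {B, C, D} and {A, B, E, F, G}.
{B, C, D} has no BCNF violation.
In {A, B, E, F, G}, {F} is not a superkey ({F}⁺ restricted to this set is {F, G}), so split on F --> G into {F, G} and {A, B, E, F}.
{F, G} has no BCNF violation.
{A, B, E, F} has no BCNF violation.

{A, B, E, F}; {B, C, D}; {F, G}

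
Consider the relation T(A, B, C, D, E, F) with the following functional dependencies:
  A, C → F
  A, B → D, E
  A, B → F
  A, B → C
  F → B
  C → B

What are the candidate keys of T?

Attributes never on any right-hand side: {A} — every candidate key must contain it.
{A, B}⁺ = {A, B, C, D, E, F} — all of the relation — so {A, B} is a candidate key.
{A, C}⁺ = {A, B, C, D, E, F} — all of the relation — so {A, C} is a candidate key.
{A, F}⁺ = {A, B, C, D, E, F} — all of the relation — so {A, F} is a candidate key.
Any other superkey properly contains one of these, so there are no further candidate keys.

{A, B}, {A, C}, {A, F}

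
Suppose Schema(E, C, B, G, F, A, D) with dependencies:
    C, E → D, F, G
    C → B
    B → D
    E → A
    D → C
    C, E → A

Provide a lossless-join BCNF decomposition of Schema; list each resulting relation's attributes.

{A, E}; {B, C, D}; {C, E, F, G}

Candidate keys of the original relation: {B, E}, {C, E}, {D, E}.
In {A, B, C, D, E, F, G}, {C} is not a superkey ({C}⁺ restricted to this set is {B, C, D}), so split on C → B, D into {B, C, D} and {A, C, E, F, G}.
{B, C, D}: every determinant is a superkey — BCNF.
In {A, C, E, F, G}, {E} is not a superkey ({E}⁺ restricted to this set is {A, E}), so split on E → A into {A, E} and {C, E, F, G}.
{A, E}: every determinant is a superkey — BCNF.
{C, E, F, G}: every determinant is a superkey — BCNF.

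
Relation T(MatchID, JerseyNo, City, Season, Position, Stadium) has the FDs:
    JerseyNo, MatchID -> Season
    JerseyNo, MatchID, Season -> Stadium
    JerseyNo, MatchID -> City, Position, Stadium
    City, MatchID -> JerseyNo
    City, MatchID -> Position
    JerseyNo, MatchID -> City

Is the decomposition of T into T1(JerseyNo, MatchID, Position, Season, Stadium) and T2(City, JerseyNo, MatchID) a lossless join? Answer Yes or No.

Yes

The shared attributes are {JerseyNo, MatchID} and {JerseyNo, MatchID}⁺ = {City, JerseyNo, MatchID, Position, Season, Stadium}.
This includes all of T1, so the common attributes are a superkey of T1 — the join is lossless.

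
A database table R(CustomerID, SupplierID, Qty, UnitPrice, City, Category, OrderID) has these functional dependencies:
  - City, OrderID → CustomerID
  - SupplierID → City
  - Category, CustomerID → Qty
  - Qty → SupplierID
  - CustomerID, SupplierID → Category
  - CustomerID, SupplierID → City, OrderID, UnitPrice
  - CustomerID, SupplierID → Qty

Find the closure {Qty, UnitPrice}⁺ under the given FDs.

Start with {Qty, UnitPrice}.
Qty → SupplierID applies; add {SupplierID} → now {Qty, SupplierID, UnitPrice}.
SupplierID → City applies; add {City} → now {City, Qty, SupplierID, UnitPrice}.
No further FD applies.

{City, Qty, SupplierID, UnitPrice}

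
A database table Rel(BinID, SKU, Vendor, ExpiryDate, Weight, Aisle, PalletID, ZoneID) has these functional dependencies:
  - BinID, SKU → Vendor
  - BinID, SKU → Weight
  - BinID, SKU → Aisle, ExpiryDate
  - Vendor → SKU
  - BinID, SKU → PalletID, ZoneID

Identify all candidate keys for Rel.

{BinID, SKU}, {BinID, Vendor}

No FD produces {BinID}, so it must be in every candidate key.
{BinID, SKU}⁺ = {Aisle, BinID, ExpiryDate, PalletID, SKU, Vendor, Weight, ZoneID}, which is every attribute, so {BinID, SKU} is a candidate key.
{BinID, Vendor}⁺ = {Aisle, BinID, ExpiryDate, PalletID, SKU, Vendor, Weight, ZoneID}, which is every attribute, so {BinID, Vendor} is a candidate key.
Any other superkey properly contains one of these, so there are no further candidate keys.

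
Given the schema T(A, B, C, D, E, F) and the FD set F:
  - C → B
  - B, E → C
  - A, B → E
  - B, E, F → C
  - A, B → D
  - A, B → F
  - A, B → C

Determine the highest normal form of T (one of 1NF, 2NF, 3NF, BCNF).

3NF

Candidate keys: {A, B}, {A, C}. Prime attributes: {A, B, C}.
C → B: {C}⁺ = {B, C}, which is not all of the attributes, so the left side is not a superkey — BCNF is violated.
Its right-hand attributes {B} are all prime, as are those of every other non-superkey FD — the relation is in 3NF.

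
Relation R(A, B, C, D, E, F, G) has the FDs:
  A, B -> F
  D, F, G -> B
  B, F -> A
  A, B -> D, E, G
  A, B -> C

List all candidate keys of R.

{A, B}⁺ = {A, B, C, D, E, F, G}, which is every attribute, so {A, B} is a candidate key.
{B, F}⁺ = {A, B, C, D, E, F, G}, which is every attribute, so {B, F} is a candidate key.
{D, F, G}⁺ = {A, B, C, D, E, F, G}, which is every attribute, so {D, F, G} is a candidate key.
No proper subset of any of these is a key, and no other minimal superkey exists.

{A, B}, {B, F}, {D, F, G}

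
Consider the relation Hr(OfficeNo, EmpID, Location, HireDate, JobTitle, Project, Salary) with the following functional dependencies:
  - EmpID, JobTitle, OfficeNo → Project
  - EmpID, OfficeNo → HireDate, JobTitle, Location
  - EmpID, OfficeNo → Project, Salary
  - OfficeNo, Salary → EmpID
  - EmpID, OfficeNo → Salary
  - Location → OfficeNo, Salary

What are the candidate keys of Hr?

{EmpID, OfficeNo}, {Location}, {OfficeNo, Salary}

{Location}⁺ = {EmpID, HireDate, JobTitle, Location, OfficeNo, Project, Salary} — all of the relation — so {Location} is a candidate key.
{EmpID, OfficeNo}⁺ = {EmpID, HireDate, JobTitle, Location, OfficeNo, Project, Salary} — all of the relation — so {EmpID, OfficeNo} is a candidate key.
{OfficeNo, Salary}⁺ = {EmpID, HireDate, JobTitle, Location, OfficeNo, Project, Salary} — all of the relation — so {OfficeNo, Salary} is a candidate key.
No proper subset of any of these is a key, and no other minimal superkey exists.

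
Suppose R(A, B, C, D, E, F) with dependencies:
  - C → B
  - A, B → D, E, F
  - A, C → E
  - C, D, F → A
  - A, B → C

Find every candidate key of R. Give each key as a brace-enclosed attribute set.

{A, B} is a candidate key since {A, B}⁺ = {A, B, C, D, E, F} covers every attribute.
{A, C} is a candidate key since {A, C}⁺ = {A, B, C, D, E, F} covers every attribute.
{C, D, F} is a candidate key since {C, D, F}⁺ = {A, B, C, D, E, F} covers every attribute.
No proper subset of any of these is a key, and no other minimal superkey exists.

{A, B}, {A, C}, {C, D, F}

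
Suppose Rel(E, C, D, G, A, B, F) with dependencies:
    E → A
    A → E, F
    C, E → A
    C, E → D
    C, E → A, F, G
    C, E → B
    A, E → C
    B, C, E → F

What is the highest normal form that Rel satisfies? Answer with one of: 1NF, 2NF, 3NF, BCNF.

Candidate keys: {A}, {E}. Prime attributes: {A, E}.
Every FD has a superkey on the left, so the relation is in BCNF.

BCNF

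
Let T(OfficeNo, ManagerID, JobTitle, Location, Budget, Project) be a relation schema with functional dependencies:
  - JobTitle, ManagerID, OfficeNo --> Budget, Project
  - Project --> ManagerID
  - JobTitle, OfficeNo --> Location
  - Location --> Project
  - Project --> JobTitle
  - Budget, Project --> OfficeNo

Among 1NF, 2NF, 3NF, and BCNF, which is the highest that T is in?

1NF

Candidate keys: {Budget, Location}, {Budget, Project}, {JobTitle, OfficeNo}, {Location, OfficeNo}, {OfficeNo, Project}. Prime attributes: {Budget, JobTitle, Location, OfficeNo, Project}.
For Project --> ManagerID we have {Project}⁺ = {JobTitle, ManagerID, Project}; {Project} is not a superkey, so BCNF fails.
Project --> ManagerID has non-prime {ManagerID} on the right and a non-superkey on the left, so 3NF fails.
Since {Location} ⊂ {Budget, Location} and {Location}⁺ ⊇ {ManagerID} with {ManagerID} non-prime, there is a partial dependency; 2NF fails.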